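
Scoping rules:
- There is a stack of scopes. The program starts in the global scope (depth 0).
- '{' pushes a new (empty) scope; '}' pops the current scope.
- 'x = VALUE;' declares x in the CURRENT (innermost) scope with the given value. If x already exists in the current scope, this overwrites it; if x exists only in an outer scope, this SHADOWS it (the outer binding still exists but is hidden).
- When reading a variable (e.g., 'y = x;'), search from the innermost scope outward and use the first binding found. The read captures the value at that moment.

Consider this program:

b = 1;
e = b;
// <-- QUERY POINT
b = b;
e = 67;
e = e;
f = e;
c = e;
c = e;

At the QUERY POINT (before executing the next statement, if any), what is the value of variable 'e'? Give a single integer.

Step 1: declare b=1 at depth 0
Step 2: declare e=(read b)=1 at depth 0
Visible at query point: b=1 e=1

Answer: 1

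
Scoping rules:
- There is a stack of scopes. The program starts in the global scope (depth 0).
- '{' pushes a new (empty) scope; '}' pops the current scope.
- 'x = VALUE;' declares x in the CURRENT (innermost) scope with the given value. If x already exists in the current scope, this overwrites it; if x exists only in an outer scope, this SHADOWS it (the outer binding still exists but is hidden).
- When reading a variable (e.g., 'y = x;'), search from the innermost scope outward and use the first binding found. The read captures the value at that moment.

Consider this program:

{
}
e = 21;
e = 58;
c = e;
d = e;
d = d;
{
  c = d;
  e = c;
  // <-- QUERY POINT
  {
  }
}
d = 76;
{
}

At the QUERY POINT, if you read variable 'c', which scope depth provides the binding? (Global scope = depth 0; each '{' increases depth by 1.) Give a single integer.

Answer: 1

Derivation:
Step 1: enter scope (depth=1)
Step 2: exit scope (depth=0)
Step 3: declare e=21 at depth 0
Step 4: declare e=58 at depth 0
Step 5: declare c=(read e)=58 at depth 0
Step 6: declare d=(read e)=58 at depth 0
Step 7: declare d=(read d)=58 at depth 0
Step 8: enter scope (depth=1)
Step 9: declare c=(read d)=58 at depth 1
Step 10: declare e=(read c)=58 at depth 1
Visible at query point: c=58 d=58 e=58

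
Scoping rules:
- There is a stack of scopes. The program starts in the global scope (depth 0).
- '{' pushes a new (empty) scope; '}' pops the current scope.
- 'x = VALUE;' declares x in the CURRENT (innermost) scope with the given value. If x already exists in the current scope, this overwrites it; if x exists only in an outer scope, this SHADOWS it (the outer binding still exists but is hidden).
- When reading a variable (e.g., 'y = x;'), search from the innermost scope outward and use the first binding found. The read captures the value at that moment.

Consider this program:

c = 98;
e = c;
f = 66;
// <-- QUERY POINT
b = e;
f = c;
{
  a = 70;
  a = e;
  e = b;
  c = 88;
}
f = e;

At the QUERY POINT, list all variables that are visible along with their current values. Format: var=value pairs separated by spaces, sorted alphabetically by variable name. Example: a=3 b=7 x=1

Answer: c=98 e=98 f=66

Derivation:
Step 1: declare c=98 at depth 0
Step 2: declare e=(read c)=98 at depth 0
Step 3: declare f=66 at depth 0
Visible at query point: c=98 e=98 f=66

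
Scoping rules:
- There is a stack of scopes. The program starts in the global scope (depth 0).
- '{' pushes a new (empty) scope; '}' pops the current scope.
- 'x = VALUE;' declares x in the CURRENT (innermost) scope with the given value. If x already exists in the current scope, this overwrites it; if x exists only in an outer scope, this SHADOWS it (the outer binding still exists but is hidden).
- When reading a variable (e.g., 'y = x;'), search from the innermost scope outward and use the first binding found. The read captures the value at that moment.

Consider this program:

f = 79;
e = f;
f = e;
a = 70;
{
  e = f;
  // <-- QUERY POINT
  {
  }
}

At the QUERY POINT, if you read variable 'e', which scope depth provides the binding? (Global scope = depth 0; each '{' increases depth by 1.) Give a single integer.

Step 1: declare f=79 at depth 0
Step 2: declare e=(read f)=79 at depth 0
Step 3: declare f=(read e)=79 at depth 0
Step 4: declare a=70 at depth 0
Step 5: enter scope (depth=1)
Step 6: declare e=(read f)=79 at depth 1
Visible at query point: a=70 e=79 f=79

Answer: 1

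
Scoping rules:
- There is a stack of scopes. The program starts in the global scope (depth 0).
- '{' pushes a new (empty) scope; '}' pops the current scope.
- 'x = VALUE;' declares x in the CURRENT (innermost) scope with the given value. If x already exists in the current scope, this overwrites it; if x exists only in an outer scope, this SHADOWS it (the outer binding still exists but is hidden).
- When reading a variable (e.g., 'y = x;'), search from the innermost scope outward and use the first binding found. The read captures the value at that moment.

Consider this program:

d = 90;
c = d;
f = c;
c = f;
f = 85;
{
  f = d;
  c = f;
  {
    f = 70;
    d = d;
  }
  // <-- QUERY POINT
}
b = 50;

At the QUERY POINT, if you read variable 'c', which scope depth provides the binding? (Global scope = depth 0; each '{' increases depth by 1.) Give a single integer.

Step 1: declare d=90 at depth 0
Step 2: declare c=(read d)=90 at depth 0
Step 3: declare f=(read c)=90 at depth 0
Step 4: declare c=(read f)=90 at depth 0
Step 5: declare f=85 at depth 0
Step 6: enter scope (depth=1)
Step 7: declare f=(read d)=90 at depth 1
Step 8: declare c=(read f)=90 at depth 1
Step 9: enter scope (depth=2)
Step 10: declare f=70 at depth 2
Step 11: declare d=(read d)=90 at depth 2
Step 12: exit scope (depth=1)
Visible at query point: c=90 d=90 f=90

Answer: 1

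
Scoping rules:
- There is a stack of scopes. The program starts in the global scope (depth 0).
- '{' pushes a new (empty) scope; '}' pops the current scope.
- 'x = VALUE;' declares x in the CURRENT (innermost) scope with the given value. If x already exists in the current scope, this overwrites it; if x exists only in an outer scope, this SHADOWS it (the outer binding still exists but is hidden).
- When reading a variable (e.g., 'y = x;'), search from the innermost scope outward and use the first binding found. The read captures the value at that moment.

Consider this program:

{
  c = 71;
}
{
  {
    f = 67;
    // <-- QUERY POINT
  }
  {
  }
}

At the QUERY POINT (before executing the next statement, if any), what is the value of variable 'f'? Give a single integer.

Step 1: enter scope (depth=1)
Step 2: declare c=71 at depth 1
Step 3: exit scope (depth=0)
Step 4: enter scope (depth=1)
Step 5: enter scope (depth=2)
Step 6: declare f=67 at depth 2
Visible at query point: f=67

Answer: 67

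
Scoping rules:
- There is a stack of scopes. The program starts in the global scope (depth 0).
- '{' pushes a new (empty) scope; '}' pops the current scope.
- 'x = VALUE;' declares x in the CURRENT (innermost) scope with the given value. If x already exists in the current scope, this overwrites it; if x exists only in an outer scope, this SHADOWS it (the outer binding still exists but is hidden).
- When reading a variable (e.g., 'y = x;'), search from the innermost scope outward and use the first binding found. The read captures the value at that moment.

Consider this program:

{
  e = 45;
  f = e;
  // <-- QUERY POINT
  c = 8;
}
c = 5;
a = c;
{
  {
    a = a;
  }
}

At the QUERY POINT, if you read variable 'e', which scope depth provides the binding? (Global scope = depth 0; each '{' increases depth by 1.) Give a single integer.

Step 1: enter scope (depth=1)
Step 2: declare e=45 at depth 1
Step 3: declare f=(read e)=45 at depth 1
Visible at query point: e=45 f=45

Answer: 1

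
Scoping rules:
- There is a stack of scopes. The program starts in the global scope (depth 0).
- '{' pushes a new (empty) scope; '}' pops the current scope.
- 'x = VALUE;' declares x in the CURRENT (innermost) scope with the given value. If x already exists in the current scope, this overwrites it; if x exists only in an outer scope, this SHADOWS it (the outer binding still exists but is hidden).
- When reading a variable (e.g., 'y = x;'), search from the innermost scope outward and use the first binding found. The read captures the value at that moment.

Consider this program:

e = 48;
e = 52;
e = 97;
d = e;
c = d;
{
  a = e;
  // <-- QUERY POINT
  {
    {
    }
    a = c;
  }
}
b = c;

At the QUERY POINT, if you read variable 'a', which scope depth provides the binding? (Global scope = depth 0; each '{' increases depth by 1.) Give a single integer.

Step 1: declare e=48 at depth 0
Step 2: declare e=52 at depth 0
Step 3: declare e=97 at depth 0
Step 4: declare d=(read e)=97 at depth 0
Step 5: declare c=(read d)=97 at depth 0
Step 6: enter scope (depth=1)
Step 7: declare a=(read e)=97 at depth 1
Visible at query point: a=97 c=97 d=97 e=97

Answer: 1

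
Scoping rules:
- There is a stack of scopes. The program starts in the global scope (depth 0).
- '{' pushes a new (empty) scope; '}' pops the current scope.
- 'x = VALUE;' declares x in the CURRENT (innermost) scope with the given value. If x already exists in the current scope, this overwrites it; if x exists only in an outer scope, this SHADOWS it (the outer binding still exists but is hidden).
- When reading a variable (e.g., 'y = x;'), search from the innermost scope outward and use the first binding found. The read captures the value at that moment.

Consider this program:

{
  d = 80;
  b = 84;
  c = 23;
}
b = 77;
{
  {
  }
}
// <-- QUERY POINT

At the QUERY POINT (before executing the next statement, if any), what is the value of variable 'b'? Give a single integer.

Step 1: enter scope (depth=1)
Step 2: declare d=80 at depth 1
Step 3: declare b=84 at depth 1
Step 4: declare c=23 at depth 1
Step 5: exit scope (depth=0)
Step 6: declare b=77 at depth 0
Step 7: enter scope (depth=1)
Step 8: enter scope (depth=2)
Step 9: exit scope (depth=1)
Step 10: exit scope (depth=0)
Visible at query point: b=77

Answer: 77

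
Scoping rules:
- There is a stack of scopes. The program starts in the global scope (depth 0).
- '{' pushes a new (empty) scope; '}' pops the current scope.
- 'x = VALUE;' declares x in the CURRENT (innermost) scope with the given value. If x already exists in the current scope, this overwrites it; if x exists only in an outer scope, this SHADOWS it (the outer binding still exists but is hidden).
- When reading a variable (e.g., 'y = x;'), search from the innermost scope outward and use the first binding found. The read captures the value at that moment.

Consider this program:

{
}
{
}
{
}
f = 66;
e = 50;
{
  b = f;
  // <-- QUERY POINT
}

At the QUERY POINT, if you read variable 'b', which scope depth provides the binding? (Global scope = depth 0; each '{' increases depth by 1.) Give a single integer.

Step 1: enter scope (depth=1)
Step 2: exit scope (depth=0)
Step 3: enter scope (depth=1)
Step 4: exit scope (depth=0)
Step 5: enter scope (depth=1)
Step 6: exit scope (depth=0)
Step 7: declare f=66 at depth 0
Step 8: declare e=50 at depth 0
Step 9: enter scope (depth=1)
Step 10: declare b=(read f)=66 at depth 1
Visible at query point: b=66 e=50 f=66

Answer: 1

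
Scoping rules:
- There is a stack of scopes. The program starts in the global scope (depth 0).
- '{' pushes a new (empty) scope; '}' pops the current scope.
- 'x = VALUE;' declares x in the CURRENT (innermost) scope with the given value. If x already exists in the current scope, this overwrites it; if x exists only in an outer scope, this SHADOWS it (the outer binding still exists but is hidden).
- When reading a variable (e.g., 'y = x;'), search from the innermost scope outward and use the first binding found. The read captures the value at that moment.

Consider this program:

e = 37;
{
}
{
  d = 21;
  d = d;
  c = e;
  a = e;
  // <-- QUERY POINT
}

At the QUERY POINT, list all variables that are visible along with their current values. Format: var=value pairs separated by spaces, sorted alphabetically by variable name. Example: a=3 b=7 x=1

Answer: a=37 c=37 d=21 e=37

Derivation:
Step 1: declare e=37 at depth 0
Step 2: enter scope (depth=1)
Step 3: exit scope (depth=0)
Step 4: enter scope (depth=1)
Step 5: declare d=21 at depth 1
Step 6: declare d=(read d)=21 at depth 1
Step 7: declare c=(read e)=37 at depth 1
Step 8: declare a=(read e)=37 at depth 1
Visible at query point: a=37 c=37 d=21 e=37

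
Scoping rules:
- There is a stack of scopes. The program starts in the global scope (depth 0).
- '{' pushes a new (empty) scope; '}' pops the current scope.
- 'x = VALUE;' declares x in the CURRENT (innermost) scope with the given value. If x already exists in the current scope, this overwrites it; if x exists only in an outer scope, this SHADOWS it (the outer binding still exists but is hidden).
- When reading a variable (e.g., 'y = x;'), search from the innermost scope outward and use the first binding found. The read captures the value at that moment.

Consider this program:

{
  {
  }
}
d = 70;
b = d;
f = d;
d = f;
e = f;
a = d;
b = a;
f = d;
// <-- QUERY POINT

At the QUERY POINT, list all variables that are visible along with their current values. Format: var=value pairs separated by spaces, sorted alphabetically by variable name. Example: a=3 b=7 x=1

Step 1: enter scope (depth=1)
Step 2: enter scope (depth=2)
Step 3: exit scope (depth=1)
Step 4: exit scope (depth=0)
Step 5: declare d=70 at depth 0
Step 6: declare b=(read d)=70 at depth 0
Step 7: declare f=(read d)=70 at depth 0
Step 8: declare d=(read f)=70 at depth 0
Step 9: declare e=(read f)=70 at depth 0
Step 10: declare a=(read d)=70 at depth 0
Step 11: declare b=(read a)=70 at depth 0
Step 12: declare f=(read d)=70 at depth 0
Visible at query point: a=70 b=70 d=70 e=70 f=70

Answer: a=70 b=70 d=70 e=70 f=70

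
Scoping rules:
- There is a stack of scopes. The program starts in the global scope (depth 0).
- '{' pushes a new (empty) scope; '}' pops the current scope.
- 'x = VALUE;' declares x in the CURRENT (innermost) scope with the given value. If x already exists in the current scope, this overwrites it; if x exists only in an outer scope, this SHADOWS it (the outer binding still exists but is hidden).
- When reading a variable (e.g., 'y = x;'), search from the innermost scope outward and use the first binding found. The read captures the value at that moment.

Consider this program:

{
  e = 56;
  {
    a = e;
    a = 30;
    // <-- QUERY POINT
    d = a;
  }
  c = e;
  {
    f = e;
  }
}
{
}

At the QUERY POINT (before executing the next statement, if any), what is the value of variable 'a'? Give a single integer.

Step 1: enter scope (depth=1)
Step 2: declare e=56 at depth 1
Step 3: enter scope (depth=2)
Step 4: declare a=(read e)=56 at depth 2
Step 5: declare a=30 at depth 2
Visible at query point: a=30 e=56

Answer: 30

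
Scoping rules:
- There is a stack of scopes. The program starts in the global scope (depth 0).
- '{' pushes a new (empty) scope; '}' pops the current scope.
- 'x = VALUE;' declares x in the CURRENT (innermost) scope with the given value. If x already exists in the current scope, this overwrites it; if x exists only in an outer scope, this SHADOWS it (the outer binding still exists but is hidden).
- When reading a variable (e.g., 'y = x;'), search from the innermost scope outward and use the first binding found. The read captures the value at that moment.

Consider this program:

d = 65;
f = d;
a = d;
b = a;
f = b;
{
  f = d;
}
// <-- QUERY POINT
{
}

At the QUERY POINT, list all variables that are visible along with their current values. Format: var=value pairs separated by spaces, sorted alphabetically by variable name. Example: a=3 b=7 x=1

Step 1: declare d=65 at depth 0
Step 2: declare f=(read d)=65 at depth 0
Step 3: declare a=(read d)=65 at depth 0
Step 4: declare b=(read a)=65 at depth 0
Step 5: declare f=(read b)=65 at depth 0
Step 6: enter scope (depth=1)
Step 7: declare f=(read d)=65 at depth 1
Step 8: exit scope (depth=0)
Visible at query point: a=65 b=65 d=65 f=65

Answer: a=65 b=65 d=65 f=65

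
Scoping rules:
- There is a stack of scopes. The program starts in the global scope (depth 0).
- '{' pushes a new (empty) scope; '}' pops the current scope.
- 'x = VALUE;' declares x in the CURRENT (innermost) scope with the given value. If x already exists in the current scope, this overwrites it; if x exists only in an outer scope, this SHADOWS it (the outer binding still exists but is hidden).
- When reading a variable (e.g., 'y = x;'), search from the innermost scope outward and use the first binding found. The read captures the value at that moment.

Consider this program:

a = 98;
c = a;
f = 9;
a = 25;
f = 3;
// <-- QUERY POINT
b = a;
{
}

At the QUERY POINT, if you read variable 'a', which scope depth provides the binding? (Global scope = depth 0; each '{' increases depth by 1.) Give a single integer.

Answer: 0

Derivation:
Step 1: declare a=98 at depth 0
Step 2: declare c=(read a)=98 at depth 0
Step 3: declare f=9 at depth 0
Step 4: declare a=25 at depth 0
Step 5: declare f=3 at depth 0
Visible at query point: a=25 c=98 f=3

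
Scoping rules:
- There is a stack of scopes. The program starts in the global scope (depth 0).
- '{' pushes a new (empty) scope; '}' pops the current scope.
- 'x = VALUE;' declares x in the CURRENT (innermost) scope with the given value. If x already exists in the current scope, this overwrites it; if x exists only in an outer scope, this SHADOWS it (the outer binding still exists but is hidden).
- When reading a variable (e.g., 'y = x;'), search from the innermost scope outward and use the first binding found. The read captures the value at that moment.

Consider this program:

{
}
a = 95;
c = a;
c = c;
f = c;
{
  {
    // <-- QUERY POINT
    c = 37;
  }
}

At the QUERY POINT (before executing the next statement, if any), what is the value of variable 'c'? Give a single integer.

Answer: 95

Derivation:
Step 1: enter scope (depth=1)
Step 2: exit scope (depth=0)
Step 3: declare a=95 at depth 0
Step 4: declare c=(read a)=95 at depth 0
Step 5: declare c=(read c)=95 at depth 0
Step 6: declare f=(read c)=95 at depth 0
Step 7: enter scope (depth=1)
Step 8: enter scope (depth=2)
Visible at query point: a=95 c=95 f=95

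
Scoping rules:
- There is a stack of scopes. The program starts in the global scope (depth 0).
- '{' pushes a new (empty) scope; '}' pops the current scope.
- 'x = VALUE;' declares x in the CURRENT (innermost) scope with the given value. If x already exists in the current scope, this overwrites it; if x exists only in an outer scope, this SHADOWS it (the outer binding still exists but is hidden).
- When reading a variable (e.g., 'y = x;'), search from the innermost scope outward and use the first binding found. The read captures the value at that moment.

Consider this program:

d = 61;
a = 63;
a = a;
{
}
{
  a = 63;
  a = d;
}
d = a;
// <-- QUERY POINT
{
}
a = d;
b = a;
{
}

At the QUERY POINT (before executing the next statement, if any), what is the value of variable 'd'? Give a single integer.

Step 1: declare d=61 at depth 0
Step 2: declare a=63 at depth 0
Step 3: declare a=(read a)=63 at depth 0
Step 4: enter scope (depth=1)
Step 5: exit scope (depth=0)
Step 6: enter scope (depth=1)
Step 7: declare a=63 at depth 1
Step 8: declare a=(read d)=61 at depth 1
Step 9: exit scope (depth=0)
Step 10: declare d=(read a)=63 at depth 0
Visible at query point: a=63 d=63

Answer: 63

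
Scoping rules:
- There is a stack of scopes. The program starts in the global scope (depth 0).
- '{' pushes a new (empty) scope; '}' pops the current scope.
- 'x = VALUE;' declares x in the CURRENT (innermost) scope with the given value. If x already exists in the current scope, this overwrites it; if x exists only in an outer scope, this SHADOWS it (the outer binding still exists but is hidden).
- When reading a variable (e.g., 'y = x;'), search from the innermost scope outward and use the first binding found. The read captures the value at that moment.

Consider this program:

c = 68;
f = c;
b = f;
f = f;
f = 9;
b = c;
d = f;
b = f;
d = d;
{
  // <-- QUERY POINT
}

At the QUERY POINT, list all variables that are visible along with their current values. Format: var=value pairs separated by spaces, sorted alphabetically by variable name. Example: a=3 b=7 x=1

Step 1: declare c=68 at depth 0
Step 2: declare f=(read c)=68 at depth 0
Step 3: declare b=(read f)=68 at depth 0
Step 4: declare f=(read f)=68 at depth 0
Step 5: declare f=9 at depth 0
Step 6: declare b=(read c)=68 at depth 0
Step 7: declare d=(read f)=9 at depth 0
Step 8: declare b=(read f)=9 at depth 0
Step 9: declare d=(read d)=9 at depth 0
Step 10: enter scope (depth=1)
Visible at query point: b=9 c=68 d=9 f=9

Answer: b=9 c=68 d=9 f=9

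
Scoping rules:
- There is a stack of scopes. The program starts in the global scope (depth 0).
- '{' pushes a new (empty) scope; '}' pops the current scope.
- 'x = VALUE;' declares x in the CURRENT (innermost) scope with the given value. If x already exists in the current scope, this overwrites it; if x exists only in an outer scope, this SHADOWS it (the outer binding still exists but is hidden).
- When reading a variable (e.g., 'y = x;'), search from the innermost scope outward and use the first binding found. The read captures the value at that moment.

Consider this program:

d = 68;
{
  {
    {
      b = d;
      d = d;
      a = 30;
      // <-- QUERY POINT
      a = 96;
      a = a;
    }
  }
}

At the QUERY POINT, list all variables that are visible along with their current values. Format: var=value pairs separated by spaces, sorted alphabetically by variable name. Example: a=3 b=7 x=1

Step 1: declare d=68 at depth 0
Step 2: enter scope (depth=1)
Step 3: enter scope (depth=2)
Step 4: enter scope (depth=3)
Step 5: declare b=(read d)=68 at depth 3
Step 6: declare d=(read d)=68 at depth 3
Step 7: declare a=30 at depth 3
Visible at query point: a=30 b=68 d=68

Answer: a=30 b=68 d=68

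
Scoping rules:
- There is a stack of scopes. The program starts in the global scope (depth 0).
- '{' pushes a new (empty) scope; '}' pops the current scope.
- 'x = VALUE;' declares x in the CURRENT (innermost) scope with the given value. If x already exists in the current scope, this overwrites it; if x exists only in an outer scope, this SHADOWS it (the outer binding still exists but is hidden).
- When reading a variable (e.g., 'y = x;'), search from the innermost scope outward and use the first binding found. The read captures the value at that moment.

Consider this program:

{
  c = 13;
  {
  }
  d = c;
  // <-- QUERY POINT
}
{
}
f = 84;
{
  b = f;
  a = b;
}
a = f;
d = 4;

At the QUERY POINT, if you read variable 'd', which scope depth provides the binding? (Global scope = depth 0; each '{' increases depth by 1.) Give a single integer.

Step 1: enter scope (depth=1)
Step 2: declare c=13 at depth 1
Step 3: enter scope (depth=2)
Step 4: exit scope (depth=1)
Step 5: declare d=(read c)=13 at depth 1
Visible at query point: c=13 d=13

Answer: 1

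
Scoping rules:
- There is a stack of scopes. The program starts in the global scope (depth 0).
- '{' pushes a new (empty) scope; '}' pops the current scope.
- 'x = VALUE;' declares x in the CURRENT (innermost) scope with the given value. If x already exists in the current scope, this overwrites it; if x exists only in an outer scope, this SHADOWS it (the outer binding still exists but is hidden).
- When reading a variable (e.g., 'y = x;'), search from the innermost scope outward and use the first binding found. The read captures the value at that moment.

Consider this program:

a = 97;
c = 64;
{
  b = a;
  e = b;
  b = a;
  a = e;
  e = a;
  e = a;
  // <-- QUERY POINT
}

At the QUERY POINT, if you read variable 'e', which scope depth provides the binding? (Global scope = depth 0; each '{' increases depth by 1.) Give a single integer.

Answer: 1

Derivation:
Step 1: declare a=97 at depth 0
Step 2: declare c=64 at depth 0
Step 3: enter scope (depth=1)
Step 4: declare b=(read a)=97 at depth 1
Step 5: declare e=(read b)=97 at depth 1
Step 6: declare b=(read a)=97 at depth 1
Step 7: declare a=(read e)=97 at depth 1
Step 8: declare e=(read a)=97 at depth 1
Step 9: declare e=(read a)=97 at depth 1
Visible at query point: a=97 b=97 c=64 e=97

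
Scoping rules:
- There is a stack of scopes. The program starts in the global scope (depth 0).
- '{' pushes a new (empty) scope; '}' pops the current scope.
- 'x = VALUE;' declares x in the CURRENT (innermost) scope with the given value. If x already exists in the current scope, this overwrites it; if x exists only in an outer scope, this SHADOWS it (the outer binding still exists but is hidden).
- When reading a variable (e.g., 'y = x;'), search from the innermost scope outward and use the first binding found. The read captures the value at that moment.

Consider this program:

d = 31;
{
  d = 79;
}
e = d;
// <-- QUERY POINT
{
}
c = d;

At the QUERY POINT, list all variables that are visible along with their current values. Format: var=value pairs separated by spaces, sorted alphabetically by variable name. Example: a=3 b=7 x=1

Step 1: declare d=31 at depth 0
Step 2: enter scope (depth=1)
Step 3: declare d=79 at depth 1
Step 4: exit scope (depth=0)
Step 5: declare e=(read d)=31 at depth 0
Visible at query point: d=31 e=31

Answer: d=31 e=31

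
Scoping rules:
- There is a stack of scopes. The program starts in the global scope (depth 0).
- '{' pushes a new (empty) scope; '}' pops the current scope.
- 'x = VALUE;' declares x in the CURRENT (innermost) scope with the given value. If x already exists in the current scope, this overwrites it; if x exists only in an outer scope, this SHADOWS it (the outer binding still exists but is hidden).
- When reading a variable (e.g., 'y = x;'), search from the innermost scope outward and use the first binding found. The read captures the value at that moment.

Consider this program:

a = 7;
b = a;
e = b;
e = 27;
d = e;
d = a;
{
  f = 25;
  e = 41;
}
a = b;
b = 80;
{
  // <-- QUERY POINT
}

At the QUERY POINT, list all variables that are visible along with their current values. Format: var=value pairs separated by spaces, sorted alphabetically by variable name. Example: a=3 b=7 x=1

Answer: a=7 b=80 d=7 e=27

Derivation:
Step 1: declare a=7 at depth 0
Step 2: declare b=(read a)=7 at depth 0
Step 3: declare e=(read b)=7 at depth 0
Step 4: declare e=27 at depth 0
Step 5: declare d=(read e)=27 at depth 0
Step 6: declare d=(read a)=7 at depth 0
Step 7: enter scope (depth=1)
Step 8: declare f=25 at depth 1
Step 9: declare e=41 at depth 1
Step 10: exit scope (depth=0)
Step 11: declare a=(read b)=7 at depth 0
Step 12: declare b=80 at depth 0
Step 13: enter scope (depth=1)
Visible at query point: a=7 b=80 d=7 e=27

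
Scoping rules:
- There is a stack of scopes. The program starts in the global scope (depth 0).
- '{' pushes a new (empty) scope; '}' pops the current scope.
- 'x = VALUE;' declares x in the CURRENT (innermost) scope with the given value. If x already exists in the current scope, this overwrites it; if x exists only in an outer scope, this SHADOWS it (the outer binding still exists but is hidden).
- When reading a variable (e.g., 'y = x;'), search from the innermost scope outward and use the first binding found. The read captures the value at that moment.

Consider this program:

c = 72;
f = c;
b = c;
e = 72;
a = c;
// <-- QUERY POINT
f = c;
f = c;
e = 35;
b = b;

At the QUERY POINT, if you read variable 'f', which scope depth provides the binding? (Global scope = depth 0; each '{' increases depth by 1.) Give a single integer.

Step 1: declare c=72 at depth 0
Step 2: declare f=(read c)=72 at depth 0
Step 3: declare b=(read c)=72 at depth 0
Step 4: declare e=72 at depth 0
Step 5: declare a=(read c)=72 at depth 0
Visible at query point: a=72 b=72 c=72 e=72 f=72

Answer: 0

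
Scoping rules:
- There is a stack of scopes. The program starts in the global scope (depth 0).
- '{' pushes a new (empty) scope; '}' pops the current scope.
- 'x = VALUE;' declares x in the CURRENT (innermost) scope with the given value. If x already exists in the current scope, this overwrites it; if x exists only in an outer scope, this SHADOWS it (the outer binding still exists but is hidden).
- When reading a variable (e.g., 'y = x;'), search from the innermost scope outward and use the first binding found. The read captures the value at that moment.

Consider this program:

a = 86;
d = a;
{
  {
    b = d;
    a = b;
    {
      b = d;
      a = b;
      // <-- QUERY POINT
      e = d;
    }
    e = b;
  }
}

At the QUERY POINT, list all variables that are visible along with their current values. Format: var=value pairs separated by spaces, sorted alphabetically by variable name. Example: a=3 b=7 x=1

Step 1: declare a=86 at depth 0
Step 2: declare d=(read a)=86 at depth 0
Step 3: enter scope (depth=1)
Step 4: enter scope (depth=2)
Step 5: declare b=(read d)=86 at depth 2
Step 6: declare a=(read b)=86 at depth 2
Step 7: enter scope (depth=3)
Step 8: declare b=(read d)=86 at depth 3
Step 9: declare a=(read b)=86 at depth 3
Visible at query point: a=86 b=86 d=86

Answer: a=86 b=86 d=86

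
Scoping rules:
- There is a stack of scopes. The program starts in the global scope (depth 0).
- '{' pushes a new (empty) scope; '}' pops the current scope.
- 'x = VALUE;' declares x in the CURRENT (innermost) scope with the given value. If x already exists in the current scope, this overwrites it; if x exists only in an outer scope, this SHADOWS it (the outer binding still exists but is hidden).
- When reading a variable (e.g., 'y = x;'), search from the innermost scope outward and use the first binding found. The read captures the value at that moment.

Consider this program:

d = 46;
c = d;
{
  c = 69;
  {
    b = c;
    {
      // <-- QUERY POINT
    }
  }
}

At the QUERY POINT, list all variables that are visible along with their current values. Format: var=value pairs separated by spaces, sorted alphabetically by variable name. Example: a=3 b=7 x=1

Step 1: declare d=46 at depth 0
Step 2: declare c=(read d)=46 at depth 0
Step 3: enter scope (depth=1)
Step 4: declare c=69 at depth 1
Step 5: enter scope (depth=2)
Step 6: declare b=(read c)=69 at depth 2
Step 7: enter scope (depth=3)
Visible at query point: b=69 c=69 d=46

Answer: b=69 c=69 d=46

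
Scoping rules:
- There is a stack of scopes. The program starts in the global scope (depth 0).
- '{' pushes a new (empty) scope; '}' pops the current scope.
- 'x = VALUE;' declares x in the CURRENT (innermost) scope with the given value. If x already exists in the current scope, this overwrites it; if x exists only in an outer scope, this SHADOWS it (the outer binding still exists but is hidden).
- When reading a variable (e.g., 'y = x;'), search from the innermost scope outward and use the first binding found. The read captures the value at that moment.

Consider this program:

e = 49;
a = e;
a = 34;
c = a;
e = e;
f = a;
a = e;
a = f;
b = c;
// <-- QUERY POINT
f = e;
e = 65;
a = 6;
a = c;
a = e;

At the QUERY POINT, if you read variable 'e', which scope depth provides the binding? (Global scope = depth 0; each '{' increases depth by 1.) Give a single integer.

Step 1: declare e=49 at depth 0
Step 2: declare a=(read e)=49 at depth 0
Step 3: declare a=34 at depth 0
Step 4: declare c=(read a)=34 at depth 0
Step 5: declare e=(read e)=49 at depth 0
Step 6: declare f=(read a)=34 at depth 0
Step 7: declare a=(read e)=49 at depth 0
Step 8: declare a=(read f)=34 at depth 0
Step 9: declare b=(read c)=34 at depth 0
Visible at query point: a=34 b=34 c=34 e=49 f=34

Answer: 0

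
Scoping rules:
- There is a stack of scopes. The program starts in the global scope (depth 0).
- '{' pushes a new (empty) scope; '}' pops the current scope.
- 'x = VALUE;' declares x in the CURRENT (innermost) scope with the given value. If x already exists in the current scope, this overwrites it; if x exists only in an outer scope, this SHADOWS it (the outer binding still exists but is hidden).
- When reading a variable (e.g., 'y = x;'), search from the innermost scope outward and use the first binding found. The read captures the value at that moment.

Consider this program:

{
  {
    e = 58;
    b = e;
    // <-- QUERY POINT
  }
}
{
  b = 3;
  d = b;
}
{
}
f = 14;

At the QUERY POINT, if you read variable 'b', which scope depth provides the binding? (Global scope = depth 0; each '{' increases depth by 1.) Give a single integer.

Answer: 2

Derivation:
Step 1: enter scope (depth=1)
Step 2: enter scope (depth=2)
Step 3: declare e=58 at depth 2
Step 4: declare b=(read e)=58 at depth 2
Visible at query point: b=58 e=58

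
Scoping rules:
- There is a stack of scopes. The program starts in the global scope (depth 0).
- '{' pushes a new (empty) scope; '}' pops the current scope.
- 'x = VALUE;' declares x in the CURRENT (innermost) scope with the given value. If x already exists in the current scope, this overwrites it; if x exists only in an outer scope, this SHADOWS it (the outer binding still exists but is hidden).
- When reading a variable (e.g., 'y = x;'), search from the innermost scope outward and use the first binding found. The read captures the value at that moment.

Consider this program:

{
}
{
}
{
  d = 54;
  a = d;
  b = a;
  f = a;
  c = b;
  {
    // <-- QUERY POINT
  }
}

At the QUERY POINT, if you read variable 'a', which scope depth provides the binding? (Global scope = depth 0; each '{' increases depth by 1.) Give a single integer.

Answer: 1

Derivation:
Step 1: enter scope (depth=1)
Step 2: exit scope (depth=0)
Step 3: enter scope (depth=1)
Step 4: exit scope (depth=0)
Step 5: enter scope (depth=1)
Step 6: declare d=54 at depth 1
Step 7: declare a=(read d)=54 at depth 1
Step 8: declare b=(read a)=54 at depth 1
Step 9: declare f=(read a)=54 at depth 1
Step 10: declare c=(read b)=54 at depth 1
Step 11: enter scope (depth=2)
Visible at query point: a=54 b=54 c=54 d=54 f=54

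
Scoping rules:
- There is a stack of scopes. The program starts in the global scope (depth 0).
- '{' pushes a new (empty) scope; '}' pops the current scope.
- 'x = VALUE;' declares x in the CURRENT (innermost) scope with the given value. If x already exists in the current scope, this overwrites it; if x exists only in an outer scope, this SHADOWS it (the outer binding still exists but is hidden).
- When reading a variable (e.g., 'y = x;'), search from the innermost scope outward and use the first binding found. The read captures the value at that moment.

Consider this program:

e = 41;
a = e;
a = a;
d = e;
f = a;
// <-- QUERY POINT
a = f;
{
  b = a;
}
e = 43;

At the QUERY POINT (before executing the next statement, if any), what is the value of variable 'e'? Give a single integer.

Answer: 41

Derivation:
Step 1: declare e=41 at depth 0
Step 2: declare a=(read e)=41 at depth 0
Step 3: declare a=(read a)=41 at depth 0
Step 4: declare d=(read e)=41 at depth 0
Step 5: declare f=(read a)=41 at depth 0
Visible at query point: a=41 d=41 e=41 f=41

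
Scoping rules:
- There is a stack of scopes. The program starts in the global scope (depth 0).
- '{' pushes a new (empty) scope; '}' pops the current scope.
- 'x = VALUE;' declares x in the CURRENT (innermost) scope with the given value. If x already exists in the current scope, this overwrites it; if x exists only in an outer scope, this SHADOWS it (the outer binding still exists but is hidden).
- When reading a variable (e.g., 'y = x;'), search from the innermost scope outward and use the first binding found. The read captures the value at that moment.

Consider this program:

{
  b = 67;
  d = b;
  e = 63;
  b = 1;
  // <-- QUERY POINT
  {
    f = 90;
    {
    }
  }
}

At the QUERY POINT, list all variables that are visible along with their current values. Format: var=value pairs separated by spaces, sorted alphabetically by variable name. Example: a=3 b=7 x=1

Answer: b=1 d=67 e=63

Derivation:
Step 1: enter scope (depth=1)
Step 2: declare b=67 at depth 1
Step 3: declare d=(read b)=67 at depth 1
Step 4: declare e=63 at depth 1
Step 5: declare b=1 at depth 1
Visible at query point: b=1 d=67 e=63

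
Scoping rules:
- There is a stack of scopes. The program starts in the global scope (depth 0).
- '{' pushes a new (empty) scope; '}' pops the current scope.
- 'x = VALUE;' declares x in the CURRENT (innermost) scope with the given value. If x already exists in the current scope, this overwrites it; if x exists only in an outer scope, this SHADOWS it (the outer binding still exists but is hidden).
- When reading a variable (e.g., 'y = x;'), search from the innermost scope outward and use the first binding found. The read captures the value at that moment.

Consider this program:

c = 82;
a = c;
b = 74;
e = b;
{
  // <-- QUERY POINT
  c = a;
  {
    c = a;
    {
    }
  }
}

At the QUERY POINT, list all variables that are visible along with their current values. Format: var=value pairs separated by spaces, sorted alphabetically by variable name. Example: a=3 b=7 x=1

Answer: a=82 b=74 c=82 e=74

Derivation:
Step 1: declare c=82 at depth 0
Step 2: declare a=(read c)=82 at depth 0
Step 3: declare b=74 at depth 0
Step 4: declare e=(read b)=74 at depth 0
Step 5: enter scope (depth=1)
Visible at query point: a=82 b=74 c=82 e=74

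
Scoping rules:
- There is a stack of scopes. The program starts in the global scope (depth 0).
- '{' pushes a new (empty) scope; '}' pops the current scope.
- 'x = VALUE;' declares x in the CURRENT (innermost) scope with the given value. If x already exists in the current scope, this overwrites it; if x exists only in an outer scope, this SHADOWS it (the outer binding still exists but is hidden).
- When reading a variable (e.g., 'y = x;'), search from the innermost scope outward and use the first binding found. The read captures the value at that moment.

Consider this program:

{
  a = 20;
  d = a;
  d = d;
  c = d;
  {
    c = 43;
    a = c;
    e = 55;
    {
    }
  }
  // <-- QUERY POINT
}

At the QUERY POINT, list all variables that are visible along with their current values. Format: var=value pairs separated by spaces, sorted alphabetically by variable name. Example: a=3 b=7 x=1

Step 1: enter scope (depth=1)
Step 2: declare a=20 at depth 1
Step 3: declare d=(read a)=20 at depth 1
Step 4: declare d=(read d)=20 at depth 1
Step 5: declare c=(read d)=20 at depth 1
Step 6: enter scope (depth=2)
Step 7: declare c=43 at depth 2
Step 8: declare a=(read c)=43 at depth 2
Step 9: declare e=55 at depth 2
Step 10: enter scope (depth=3)
Step 11: exit scope (depth=2)
Step 12: exit scope (depth=1)
Visible at query point: a=20 c=20 d=20

Answer: a=20 c=20 d=20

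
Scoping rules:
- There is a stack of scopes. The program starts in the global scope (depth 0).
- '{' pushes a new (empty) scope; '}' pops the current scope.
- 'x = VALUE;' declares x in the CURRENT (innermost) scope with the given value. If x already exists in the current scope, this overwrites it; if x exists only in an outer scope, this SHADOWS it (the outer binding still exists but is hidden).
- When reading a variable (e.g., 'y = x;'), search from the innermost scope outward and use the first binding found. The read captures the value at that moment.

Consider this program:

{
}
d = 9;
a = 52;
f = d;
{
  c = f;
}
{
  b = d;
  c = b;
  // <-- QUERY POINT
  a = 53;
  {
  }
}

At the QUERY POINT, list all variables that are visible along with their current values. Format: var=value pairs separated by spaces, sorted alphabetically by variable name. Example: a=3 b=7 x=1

Answer: a=52 b=9 c=9 d=9 f=9

Derivation:
Step 1: enter scope (depth=1)
Step 2: exit scope (depth=0)
Step 3: declare d=9 at depth 0
Step 4: declare a=52 at depth 0
Step 5: declare f=(read d)=9 at depth 0
Step 6: enter scope (depth=1)
Step 7: declare c=(read f)=9 at depth 1
Step 8: exit scope (depth=0)
Step 9: enter scope (depth=1)
Step 10: declare b=(read d)=9 at depth 1
Step 11: declare c=(read b)=9 at depth 1
Visible at query point: a=52 b=9 c=9 d=9 f=9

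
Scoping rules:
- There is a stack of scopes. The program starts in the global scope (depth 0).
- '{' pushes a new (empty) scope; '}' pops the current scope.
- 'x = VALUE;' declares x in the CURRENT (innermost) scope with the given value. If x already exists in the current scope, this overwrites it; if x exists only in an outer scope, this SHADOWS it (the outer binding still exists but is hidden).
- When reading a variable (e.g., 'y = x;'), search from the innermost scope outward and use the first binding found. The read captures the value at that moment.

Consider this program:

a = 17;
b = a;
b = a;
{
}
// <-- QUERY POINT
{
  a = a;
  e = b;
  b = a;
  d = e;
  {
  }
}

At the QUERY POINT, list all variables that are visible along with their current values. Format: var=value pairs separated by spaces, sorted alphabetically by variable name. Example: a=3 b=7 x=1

Answer: a=17 b=17

Derivation:
Step 1: declare a=17 at depth 0
Step 2: declare b=(read a)=17 at depth 0
Step 3: declare b=(read a)=17 at depth 0
Step 4: enter scope (depth=1)
Step 5: exit scope (depth=0)
Visible at query point: a=17 b=17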